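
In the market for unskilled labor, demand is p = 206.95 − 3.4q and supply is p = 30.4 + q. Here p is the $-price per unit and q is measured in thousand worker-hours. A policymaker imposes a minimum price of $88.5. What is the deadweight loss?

Competitive equilibrium: 206.95 − 3.4q = 30.4 + q → q* = 40.125, p* = 70.525.
At the floor p = 88.5, quantity demanded = (206.95 − 88.5)/3.4 = 34.8382.
Sellers' marginal cost at q' = 34.8382: 30.4 + 1·34.8382 = 65.2382.
Δq = 40.125 − 34.8382 = 5.2868; wedge = 88.5 − 65.2382 = 23.2618.
Deadweight loss = ½ × 5.2868 × 23.2618 = $61.49 thousand.

$61.49 thousand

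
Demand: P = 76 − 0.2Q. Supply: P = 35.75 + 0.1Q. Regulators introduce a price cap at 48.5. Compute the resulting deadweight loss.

6.67

Competitive equilibrium: 76 − 0.2Q = 35.75 + 0.1Q → Q* = 134.1667, P* = 49.1667.
At the ceiling P = 48.5, quantity supplied = (48.5 − 35.75)/0.1 = 127.5.
Willingness to pay at Q' = 127.5: 76 − 0.2·127.5 = 50.5.
ΔQ = 134.1667 − 127.5 = 6.6667; wedge = 50.5 − 48.5 = 2.
The triangle = ½ × 6.6667 × 2 = 6.67.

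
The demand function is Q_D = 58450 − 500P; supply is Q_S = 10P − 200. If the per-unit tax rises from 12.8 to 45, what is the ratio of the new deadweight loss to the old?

12.360

In inverse form: demand P = 116.9 − 0.002Q, supply P = 20 + 0.1Q.
Competitive equilibrium: 116.9 − 0.002Q = 20 + 0.1Q → Q* = 950, P* = 115.
For a per-unit tax t: ΔQ = t/0.102, so DWL = ½·t·(t/0.102) = t²/0.204.
At t = 12.8: DWL = 803.137. At t = 45: DWL = 9926.471.
Ratio = (45/12.8)² = 12.360.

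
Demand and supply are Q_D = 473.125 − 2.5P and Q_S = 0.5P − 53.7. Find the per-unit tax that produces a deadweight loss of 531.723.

50.52

In inverse form: demand P = 189.25 − 0.4Q, supply P = 107.4 + 2Q.
Competitive equilibrium: 189.25 − 0.4Q = 107.4 + 2Q → Q* = 34.1042, P* = 175.6083.
A tax t gives ΔQ = t/2.4 and wedge t, so DWL = t²/4.8.
t²/4.8 = 531.723 → t² = 2552.2704 → t = 50.52.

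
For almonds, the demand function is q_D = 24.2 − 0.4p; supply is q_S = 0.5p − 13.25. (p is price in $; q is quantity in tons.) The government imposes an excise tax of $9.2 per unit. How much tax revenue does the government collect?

In inverse form: demand p = 60.5 − 2.5q, supply p = 26.5 + 2q.
Competitive equilibrium: 60.5 − 2.5q = 26.5 + 2q → q* = 7.5556, p* = 41.6111.
With the tax, the buyer price exceeds the seller price by 9.2: (60.5 − 2.5q) − (26.5 + 2q) = 9.2 → q' = 5.5111.
Tax revenue = 9.2 × 5.5111 = $50.70.

$50.70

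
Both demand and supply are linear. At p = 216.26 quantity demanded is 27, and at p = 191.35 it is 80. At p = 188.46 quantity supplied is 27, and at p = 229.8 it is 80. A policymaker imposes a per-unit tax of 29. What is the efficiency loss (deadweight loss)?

Demand slope = (191.35 − 216.26)/(80 − 27) = −0.47, so p = 228.95 − 0.47q.
Supply slope = (229.8 − 188.46)/(80 − 27) = 0.78, so p = 167.4 + 0.78q.
Competitive equilibrium: 228.95 − 0.47q = 167.4 + 0.78q → q* = 49.24, p* = 205.8072.
With the tax, the buyer price exceeds the seller price by 29: (228.95 − 0.47q) − (167.4 + 0.78q) = 29 → q' = 26.04.
Δq = 49.24 − 26.04 = 23.2; the wedge equals the tax, 29.
Deadweight loss = ½ × 23.2 × 29 = 336.40.

336.40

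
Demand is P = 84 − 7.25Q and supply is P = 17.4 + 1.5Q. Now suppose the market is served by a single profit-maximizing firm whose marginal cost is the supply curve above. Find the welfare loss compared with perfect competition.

Competitive equilibrium: 84 − 7.25Q = 17.4 + 1.5Q → Q* = 7.6114, P* = 28.8171.
Marginal revenue: MR = 84 − 14.5Q. Set MR = MC: 84 − 14.5Q = 17.4 + 1.5Q → Q_m = 4.1625.
Price P_m = 84 − 7.25·4.1625 = 53.8219; MC(Q_m) = 17.4 + 1.5·4.1625 = 23.6438.
Competitive Q* = 7.6114, so ΔQ = 3.4489; wedge = 53.8219 − 23.6438 = 30.1781.
Welfare loss = ½ × 3.4489 × 30.1781 = 52.04.

52.04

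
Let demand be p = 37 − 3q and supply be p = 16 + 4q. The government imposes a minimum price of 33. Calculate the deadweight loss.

Competitive equilibrium: 37 − 3q = 16 + 4q → q* = 3, p* = 28.
At the floor p = 33, quantity demanded = (37 − 33)/3 = 1.3333.
Sellers' marginal cost at q' = 1.3333: 16 + 4·1.3333 = 21.3332.
Δq = 3 − 1.3333 = 1.6667; wedge = 33 − 21.3332 = 11.6668.
DWL = ½ × 1.6667 × 11.6668 = 9.72.

9.72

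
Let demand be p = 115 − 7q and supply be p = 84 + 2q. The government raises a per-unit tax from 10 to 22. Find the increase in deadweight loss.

Competitive equilibrium: 115 − 7q = 84 + 2q → q* = 3.4444, p* = 90.8889.
For a per-unit tax t: Δq = t/9, so DWL = ½·t·(t/9) = t²/18.
At t = 10: DWL = 5.556. At t = 22: DWL = 26.889.
Increase = 26.889 − 5.556 = 21.33.

21.33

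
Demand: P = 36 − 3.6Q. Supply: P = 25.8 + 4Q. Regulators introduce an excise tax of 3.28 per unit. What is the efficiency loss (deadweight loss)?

0.71

Competitive equilibrium: 36 − 3.6Q = 25.8 + 4Q → Q* = 1.3421, P* = 31.1684.
With the tax, the buyer price exceeds the seller price by 3.28: (36 − 3.6Q) − (25.8 + 4Q) = 3.28 → Q' = 0.9105.
ΔQ = 1.3421 − 0.9105 = 0.4316; the wedge equals the tax, 3.28.
The triangle = ½ × 0.4316 × 3.28 = 0.71.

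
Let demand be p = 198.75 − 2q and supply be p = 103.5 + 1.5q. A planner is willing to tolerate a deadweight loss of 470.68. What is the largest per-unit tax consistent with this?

57.4

Competitive equilibrium: 198.75 − 2q = 103.5 + 1.5q → q* = 27.2143, p* = 144.3214.
A tax t gives Δq = t/3.5 and wedge t, so DWL = t²/7.
t²/7 = 470.68 → t² = 3294.76 → t = 57.4.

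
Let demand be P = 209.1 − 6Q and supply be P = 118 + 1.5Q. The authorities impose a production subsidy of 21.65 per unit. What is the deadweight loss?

Competitive equilibrium: 209.1 − 6Q = 118 + 1.5Q → Q* = 12.1467, P* = 136.22.
The subsidy lowers effective supply by 21.65: P = 96.35 + 1.5Q.
New quantity: 209.1 − 6Q = 96.35 + 1.5Q → Q' = 15.0333.
Overproduction ΔQ = 15.0333 − 12.1467 = 2.8866; wedge = subsidy = 21.65.
Deadweight loss = ½ × 2.8866 × 21.65 = 31.25.

31.25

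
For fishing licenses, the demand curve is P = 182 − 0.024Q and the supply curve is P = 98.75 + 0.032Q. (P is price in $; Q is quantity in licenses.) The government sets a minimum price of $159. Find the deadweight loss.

$7814.05

Competitive equilibrium: 182 − 0.024Q = 98.75 + 0.032Q → Q* = 1486.60714, P* = 146.32143.
At the floor P = 159, quantity demanded = (182 − 159)/0.024 = 958.33333.
Sellers' marginal cost at Q' = 958.33333: 98.75 + 0.032·958.33333 = 129.41667.
ΔQ = 1486.60714 − 958.33333 = 528.27381; wedge = 159 − 129.41667 = 29.58333.
DWL = ½ × 528.27381 × 29.58333 = $7814.05.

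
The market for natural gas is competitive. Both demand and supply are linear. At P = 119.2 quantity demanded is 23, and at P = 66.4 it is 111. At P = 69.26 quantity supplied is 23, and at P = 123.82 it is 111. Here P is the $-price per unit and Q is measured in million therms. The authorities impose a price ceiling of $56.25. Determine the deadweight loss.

Demand slope = (66.4 − 119.2)/(111 − 23) = −0.6, so P = 133 − 0.6Q.
Supply slope = (123.82 − 69.26)/(111 − 23) = 0.62, so P = 55 + 0.62Q.
Competitive equilibrium: 133 − 0.6Q = 55 + 0.62Q → Q* = 63.9344, P* = 94.6393.
At the ceiling P = 56.25, quantity supplied = (56.25 − 55)/0.62 = 2.0161.
Willingness to pay at Q' = 2.0161: 133 − 0.6·2.0161 = 131.7903.
ΔQ = 63.9344 − 2.0161 = 61.9183; wedge = 131.7903 − 56.25 = 75.5403.
DWL = ½ × 61.9183 × 75.5403 = $2338.66 million.

$2338.66 million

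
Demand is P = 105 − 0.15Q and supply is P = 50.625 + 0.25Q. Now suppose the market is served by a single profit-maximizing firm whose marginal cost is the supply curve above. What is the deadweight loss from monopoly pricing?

274.89

Competitive equilibrium: 105 − 0.15Q = 50.625 + 0.25Q → Q* = 135.9375, P* = 84.60938.
Marginal revenue: MR = 105 − 0.3Q. Set MR = MC: 105 − 0.3Q = 50.625 + 0.25Q → Q_m = 98.86364.
Price P_m = 105 − 0.15·98.86364 = 90.17045; MC(Q_m) = 50.625 + 0.25·98.86364 = 75.34091.
Competitive Q* = 135.9375, so ΔQ = 37.07386; wedge = 90.17045 − 75.34091 = 14.82954.
The triangle = ½ × 37.07386 × 14.82954 = 274.89.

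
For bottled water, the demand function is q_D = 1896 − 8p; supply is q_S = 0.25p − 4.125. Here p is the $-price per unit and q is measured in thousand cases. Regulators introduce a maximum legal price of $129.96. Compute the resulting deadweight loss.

In inverse form: demand p = 237 − 0.125q, supply p = 16.5 + 4q.
Competitive equilibrium: 237 − 0.125q = 16.5 + 4q → q* = 53.4545, p* = 230.3182.
At the ceiling p = 129.96, quantity supplied = (129.96 − 16.5)/4 = 28.365.
Willingness to pay at q' = 28.365: 237 − 0.125·28.365 = 233.4544.
Δq = 53.4545 − 28.365 = 25.0895; wedge = 233.4544 − 129.96 = 103.4944.
Deadweight loss = ½ × 25.0895 × 103.4944 = $1298.31 thousand.

$1298.31 thousand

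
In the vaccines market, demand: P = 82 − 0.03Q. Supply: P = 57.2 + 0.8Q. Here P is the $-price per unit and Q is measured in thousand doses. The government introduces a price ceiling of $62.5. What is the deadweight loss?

Competitive equilibrium: 82 − 0.03Q = 57.2 + 0.8Q → Q* = 29.8795, P* = 81.1036.
At the ceiling P = 62.5, quantity supplied = (62.5 − 57.2)/0.8 = 6.625.
Willingness to pay at Q' = 6.625: 82 − 0.03·6.625 = 81.8013.
ΔQ = 29.8795 − 6.625 = 23.2545; wedge = 81.8013 − 62.5 = 19.3013.
Deadweight loss = ½ × 23.2545 × 19.3013 = $224.42 thousand.

$224.42 thousand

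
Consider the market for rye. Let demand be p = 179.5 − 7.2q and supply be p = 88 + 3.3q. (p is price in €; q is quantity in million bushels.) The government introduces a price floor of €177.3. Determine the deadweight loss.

€371.21 million

Competitive equilibrium: 179.5 − 7.2q = 88 + 3.3q → q* = 8.7143, p* = 116.7571.
At the floor p = 177.3, quantity demanded = (179.5 − 177.3)/7.2 = 0.3056.
Sellers' marginal cost at q' = 0.3056: 88 + 3.3·0.3056 = 89.0085.
Δq = 8.7143 − 0.3056 = 8.4087; wedge = 177.3 − 89.0085 = 88.2915.
DWL = ½ × 8.4087 × 88.2915 = €371.21 million.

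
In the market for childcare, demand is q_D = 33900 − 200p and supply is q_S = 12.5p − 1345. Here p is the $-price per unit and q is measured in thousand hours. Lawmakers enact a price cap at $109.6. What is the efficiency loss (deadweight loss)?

$21017.94 thousand

In inverse form: demand p = 169.5 − 0.005q, supply p = 107.6 + 0.08q.
Competitive equilibrium: 169.5 − 0.005q = 107.6 + 0.08q → q* = 728.23529, p* = 165.85882.
At the ceiling p = 109.6, quantity supplied = (109.6 − 107.6)/0.08 = 25.
Willingness to pay at q' = 25: 169.5 − 0.005·25 = 169.375.
Δq = 728.23529 − 25 = 703.23529; wedge = 169.375 − 109.6 = 59.775.
Deadweight loss = ½ × 703.23529 × 59.775 = $21017.94 thousand.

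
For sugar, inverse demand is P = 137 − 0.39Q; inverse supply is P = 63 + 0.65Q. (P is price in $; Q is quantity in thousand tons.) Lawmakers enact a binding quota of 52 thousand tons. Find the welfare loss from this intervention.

Competitive equilibrium: 137 − 0.39Q = 63 + 0.65Q → Q* = 71.1538, P* = 109.25.
At Q = 52: demand price = 137 − 0.39·52 = 116.72; supply price = 63 + 0.65·52 = 96.8.
ΔQ = 71.1538 − 52 = 19.1538; wedge = 116.72 − 96.8 = 19.92.
The triangle = ½ × 19.1538 × 19.92 = $190.77 thousand.

$190.77 thousand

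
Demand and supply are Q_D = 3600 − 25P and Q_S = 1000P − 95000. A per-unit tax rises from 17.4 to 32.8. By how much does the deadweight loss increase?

In inverse form: demand P = 144 − 0.04Q, supply P = 95 + 0.001Q.
Competitive equilibrium: 144 − 0.04Q = 95 + 0.001Q → Q* = 1195.122, P* = 96.1951.
For a per-unit tax t: ΔQ = t/0.041, so DWL = ½·t·(t/0.041) = t²/0.082.
At t = 17.4: DWL = 3692.1951. At t = 32.8: DWL = 13120.
Increase = 13120 − 3692.1951 = 9427.80.

9427.80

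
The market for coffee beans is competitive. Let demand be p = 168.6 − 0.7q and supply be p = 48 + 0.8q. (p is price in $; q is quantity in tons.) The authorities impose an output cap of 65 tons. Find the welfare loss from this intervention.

Competitive equilibrium: 168.6 − 0.7q = 48 + 0.8q → q* = 80.4, p* = 112.32.
At q = 65: demand price = 168.6 − 0.7·65 = 123.1; supply price = 48 + 0.8·65 = 100.
Δq = 80.4 − 65 = 15.4; wedge = 123.1 − 100 = 23.1.
Deadweight loss = ½ × 15.4 × 23.1 = $177.87.

$177.87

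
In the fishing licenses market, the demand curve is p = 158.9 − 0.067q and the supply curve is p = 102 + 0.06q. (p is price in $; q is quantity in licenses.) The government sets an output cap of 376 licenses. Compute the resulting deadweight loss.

$329.47

Competitive equilibrium: 158.9 − 0.067q = 102 + 0.06q → q* = 448.0315, p* = 128.8819.
At q = 376: demand price = 158.9 − 0.067·376 = 133.708; supply price = 102 + 0.06·376 = 124.56.
Δq = 448.0315 − 376 = 72.0315; wedge = 133.708 − 124.56 = 9.148.
Deadweight loss = ½ × 72.0315 × 9.148 = $329.47.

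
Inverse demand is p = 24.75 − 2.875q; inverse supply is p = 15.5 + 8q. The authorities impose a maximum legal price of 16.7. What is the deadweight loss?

Competitive equilibrium: 24.75 − 2.875q = 15.5 + 8q → q* = 0.8506, p* = 22.3046.
At the ceiling p = 16.7, quantity supplied = (16.7 − 15.5)/8 = 0.15.
Willingness to pay at q' = 0.15: 24.75 − 2.875·0.15 = 24.3188.
Δq = 0.8506 − 0.15 = 0.7006; wedge = 24.3188 − 16.7 = 7.6188.
DWL = ½ × 0.7006 × 7.6188 = 2.67.

2.67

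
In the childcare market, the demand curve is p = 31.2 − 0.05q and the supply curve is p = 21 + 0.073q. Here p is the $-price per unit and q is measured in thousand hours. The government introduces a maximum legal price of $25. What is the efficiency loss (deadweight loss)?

$48.67 thousand

Competitive equilibrium: 31.2 − 0.05q = 21 + 0.073q → q* = 82.9268, p* = 27.0537.
At the ceiling p = 25, quantity supplied = (25 − 21)/0.073 = 54.7945.
Willingness to pay at q' = 54.7945: 31.2 − 0.05·54.7945 = 28.4603.
Δq = 82.9268 − 54.7945 = 28.1323; wedge = 28.4603 − 25 = 3.4603.
DWL = ½ × 28.1323 × 3.4603 = $48.67 thousand.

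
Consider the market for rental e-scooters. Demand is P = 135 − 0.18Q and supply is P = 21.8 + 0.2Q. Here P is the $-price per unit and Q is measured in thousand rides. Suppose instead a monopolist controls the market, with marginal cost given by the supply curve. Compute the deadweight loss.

Competitive equilibrium: 135 − 0.18Q = 21.8 + 0.2Q → Q* = 297.8947, P* = 81.3789.
Marginal revenue: MR = 135 − 0.36Q. Set MR = MC: 135 − 0.36Q = 21.8 + 0.2Q → Q_m = 202.1429.
Price P_m = 135 − 0.18·202.1429 = 98.6143; MC(Q_m) = 21.8 + 0.2·202.1429 = 62.2286.
Competitive Q* = 297.8947, so ΔQ = 95.7518; wedge = 98.6143 − 62.2286 = 36.3857.
Deadweight loss = ½ × 95.7518 × 36.3857 = $1742 thousand.

$1742 thousand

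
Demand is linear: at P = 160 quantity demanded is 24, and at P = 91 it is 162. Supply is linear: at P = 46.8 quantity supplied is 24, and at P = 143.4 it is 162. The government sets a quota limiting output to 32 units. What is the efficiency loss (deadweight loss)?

Demand slope = (91 − 160)/(162 − 24) = −0.5, so P = 172 − 0.5Q.
Supply slope = (143.4 − 46.8)/(162 − 24) = 0.7, so P = 30 + 0.7Q.
Competitive equilibrium: 172 − 0.5Q = 30 + 0.7Q → Q* = 118.33333, P* = 112.83333.
At Q = 32: demand price = 172 − 0.5·32 = 156; supply price = 30 + 0.7·32 = 52.4.
ΔQ = 118.33333 − 32 = 86.33333; wedge = 156 − 52.4 = 103.6.
DWL = ½ × 86.33333 × 103.6 = 4472.07.

4472.07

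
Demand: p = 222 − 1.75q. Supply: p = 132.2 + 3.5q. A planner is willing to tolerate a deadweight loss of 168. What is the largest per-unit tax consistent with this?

42

Competitive equilibrium: 222 − 1.75q = 132.2 + 3.5q → q* = 17.1048, p* = 192.0667.
A tax t gives Δq = t/5.25 and wedge t, so DWL = t²/10.5.
t²/10.5 = 168 → t² = 1764 → t = 42.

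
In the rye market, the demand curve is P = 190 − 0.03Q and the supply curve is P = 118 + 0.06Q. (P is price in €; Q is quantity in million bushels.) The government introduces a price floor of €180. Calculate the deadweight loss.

€9800 million

Competitive equilibrium: 190 − 0.03Q = 118 + 0.06Q → Q* = 800, P* = 166.
At the floor P = 180, quantity demanded = (190 − 180)/0.03 = 333.3333.
Sellers' marginal cost at Q' = 333.3333: 118 + 0.06·333.3333 = 138.
ΔQ = 800 − 333.3333 = 466.6667; wedge = 180 − 138 = 42.
DWL = ½ × 466.6667 × 42 = €9800 million.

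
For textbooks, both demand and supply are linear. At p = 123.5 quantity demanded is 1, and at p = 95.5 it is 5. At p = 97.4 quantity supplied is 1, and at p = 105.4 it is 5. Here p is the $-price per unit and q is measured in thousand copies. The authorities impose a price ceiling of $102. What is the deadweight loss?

$1.62 thousand

Demand slope = (95.5 − 123.5)/(5 − 1) = −7, so p = 130.5 − 7q.
Supply slope = (105.4 − 97.4)/(5 − 1) = 2, so p = 95.4 + 2q.
Competitive equilibrium: 130.5 − 7q = 95.4 + 2q → q* = 3.9, p* = 103.2.
At the ceiling p = 102, quantity supplied = (102 − 95.4)/2 = 3.3.
Willingness to pay at q' = 3.3: 130.5 − 7·3.3 = 107.4.
Δq = 3.9 − 3.3 = 0.6; wedge = 107.4 − 102 = 5.4.
Welfare loss = ½ × 0.6 × 5.4 = $1.62 thousand.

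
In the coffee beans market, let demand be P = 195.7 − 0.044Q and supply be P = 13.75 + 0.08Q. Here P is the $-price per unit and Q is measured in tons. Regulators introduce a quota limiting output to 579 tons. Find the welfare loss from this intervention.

$48927.03

Competitive equilibrium: 195.7 − 0.044Q = 13.75 + 0.08Q → Q* = 1467.3387, P* = 131.1371.
At Q = 579: demand price = 195.7 − 0.044·579 = 170.224; supply price = 13.75 + 0.08·579 = 60.07.
ΔQ = 1467.3387 − 579 = 888.3387; wedge = 170.224 − 60.07 = 110.154.
Deadweight loss = ½ × 888.3387 × 110.154 = $48927.03.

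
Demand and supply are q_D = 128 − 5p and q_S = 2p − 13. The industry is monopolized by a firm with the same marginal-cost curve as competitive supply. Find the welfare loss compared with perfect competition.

In inverse form: demand p = 25.6 − 0.2q, supply p = 6.5 + 0.5q.
Competitive equilibrium: 25.6 − 0.2q = 6.5 + 0.5q → q* = 27.2857, p* = 20.1429.
Marginal revenue: MR = 25.6 − 0.4q. Set MR = MC: 25.6 − 0.4q = 6.5 + 0.5q → q_m = 21.2222.
Price p_m = 25.6 − 0.2·21.2222 = 21.3556; MC(q_m) = 6.5 + 0.5·21.2222 = 17.1111.
Competitive q* = 27.2857, so Δq = 6.0635; wedge = 21.3556 − 17.1111 = 4.2445.
The triangle = ½ × 6.0635 × 4.2445 = 12.87.

12.87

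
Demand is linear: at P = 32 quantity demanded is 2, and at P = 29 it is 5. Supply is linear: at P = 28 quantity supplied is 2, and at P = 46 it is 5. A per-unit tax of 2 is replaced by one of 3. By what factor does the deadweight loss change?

2.25

Demand slope = (29 − 32)/(5 − 2) = −1, so P = 34 − Q.
Supply slope = (46 − 28)/(5 − 2) = 6, so P = 16 + 6Q.
Competitive equilibrium: 34 − Q = 16 + 6Q → Q* = 2.5714, P* = 31.4286.
For a per-unit tax t: ΔQ = t/7, so DWL = ½·t·(t/7) = t²/14.
At t = 2: DWL = 0.286. At t = 3: DWL = 0.643.
Ratio = (3/2)² = 2.25.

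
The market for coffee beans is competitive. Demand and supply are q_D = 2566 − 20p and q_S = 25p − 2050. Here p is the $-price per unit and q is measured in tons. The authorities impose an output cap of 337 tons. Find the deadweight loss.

$1416.89

In inverse form: demand p = 128.3 − 0.05q, supply p = 82 + 0.04q.
Competitive equilibrium: 128.3 − 0.05q = 82 + 0.04q → q* = 514.4444, p* = 102.5778.
At q = 337: demand price = 128.3 − 0.05·337 = 111.45; supply price = 82 + 0.04·337 = 95.48.
Δq = 514.4444 − 337 = 177.4444; wedge = 111.45 − 95.48 = 15.97.
Deadweight loss = ½ × 177.4444 × 15.97 = $1416.89.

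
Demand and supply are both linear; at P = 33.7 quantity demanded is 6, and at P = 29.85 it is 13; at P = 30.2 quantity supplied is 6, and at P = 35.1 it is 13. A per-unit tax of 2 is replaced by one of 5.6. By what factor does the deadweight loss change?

Demand slope = (29.85 − 33.7)/(13 − 6) = −0.55, so P = 37 − 0.55Q.
Supply slope = (35.1 − 30.2)/(13 − 6) = 0.7, so P = 26 + 0.7Q.
Competitive equilibrium: 37 − 0.55Q = 26 + 0.7Q → Q* = 8.8, P* = 32.16.
For a per-unit tax t: ΔQ = t/1.25, so DWL = ½·t·(t/1.25) = t²/2.5.
At t = 2: DWL = 1.6. At t = 5.6: DWL = 12.544.
Ratio = (5.6/2)² = 7.84.

7.84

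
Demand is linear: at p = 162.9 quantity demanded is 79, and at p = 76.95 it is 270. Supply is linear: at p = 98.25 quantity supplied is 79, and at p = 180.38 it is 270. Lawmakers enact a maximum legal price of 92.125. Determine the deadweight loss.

Demand slope = (76.95 − 162.9)/(270 − 79) = −0.45, so p = 198.45 − 0.45q.
Supply slope = (180.38 − 98.25)/(270 − 79) = 0.43, so p = 64.28 + 0.43q.
Competitive equilibrium: 198.45 − 0.45q = 64.28 + 0.43q → q* = 152.4659, p* = 129.8403.
At the ceiling p = 92.125, quantity supplied = (92.125 − 64.28)/0.43 = 64.7558.
Willingness to pay at q' = 64.7558: 198.45 − 0.45·64.7558 = 169.3099.
Δq = 152.4659 − 64.7558 = 87.7101; wedge = 169.3099 − 92.125 = 77.1849.
The triangle = ½ × 87.7101 × 77.1849 = 3384.95.

3384.95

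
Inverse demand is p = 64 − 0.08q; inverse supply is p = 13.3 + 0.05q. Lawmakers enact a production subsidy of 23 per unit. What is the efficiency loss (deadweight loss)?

Competitive equilibrium: 64 − 0.08q = 13.3 + 0.05q → q* = 390, p* = 32.8.
The subsidy lowers effective supply by 23: p = 0.05q − 9.7.
New quantity: 64 − 0.08q = 0.05q − 9.7 → q' = 566.9231.
Overproduction Δq = 566.9231 − 390 = 176.9231; wedge = subsidy = 23.
DWL = ½ × 176.9231 × 23 = 2034.62.

2034.62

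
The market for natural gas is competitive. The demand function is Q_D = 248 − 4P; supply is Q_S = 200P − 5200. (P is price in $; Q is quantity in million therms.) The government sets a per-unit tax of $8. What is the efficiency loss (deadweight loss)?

In inverse form: demand P = 62 − 0.25Q, supply P = 26 + 0.005Q.
Competitive equilibrium: 62 − 0.25Q = 26 + 0.005Q → Q* = 141.1765, P* = 26.7059.
With the tax, the buyer price exceeds the seller price by 8: (62 − 0.25Q) − (26 + 0.005Q) = 8 → Q' = 109.8039.
ΔQ = 141.1765 − 109.8039 = 31.3726; the wedge equals the tax, 8.
The triangle = ½ × 31.3726 × 8 = $125.49 million.

$125.49 million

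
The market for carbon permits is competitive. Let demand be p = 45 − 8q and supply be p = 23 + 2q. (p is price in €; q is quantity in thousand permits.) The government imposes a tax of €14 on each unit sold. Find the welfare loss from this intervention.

€9.80 thousand

Competitive equilibrium: 45 − 8q = 23 + 2q → q* = 2.2, p* = 27.4.
With the tax, the buyer price exceeds the seller price by 14: (45 − 8q) − (23 + 2q) = 14 → q' = 0.8.
Δq = 2.2 − 0.8 = 1.4; the wedge equals the tax, 14.
The triangle = ½ × 1.4 × 14 = €9.80 thousand.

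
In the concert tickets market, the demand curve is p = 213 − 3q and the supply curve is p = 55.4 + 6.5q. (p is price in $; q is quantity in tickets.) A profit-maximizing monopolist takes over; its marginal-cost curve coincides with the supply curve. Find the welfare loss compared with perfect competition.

$75.30

Competitive equilibrium: 213 − 3q = 55.4 + 6.5q → q* = 16.5895, p* = 163.2316.
Marginal revenue: MR = 213 − 6q. Set MR = MC: 213 − 6q = 55.4 + 6.5q → q_m = 12.608.
Price p_m = 213 − 3·12.608 = 175.176; MC(q_m) = 55.4 + 6.5·12.608 = 137.352.
Competitive q* = 16.5895, so Δq = 3.9815; wedge = 175.176 − 137.352 = 37.824.
Welfare loss = ½ × 3.9815 × 37.824 = $75.30.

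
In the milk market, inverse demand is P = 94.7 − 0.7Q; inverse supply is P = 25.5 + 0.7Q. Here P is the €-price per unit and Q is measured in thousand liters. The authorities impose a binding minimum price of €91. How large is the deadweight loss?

€1364.01 thousand

Competitive equilibrium: 94.7 − 0.7Q = 25.5 + 0.7Q → Q* = 49.42857, P* = 60.1.
At the floor P = 91, quantity demanded = (94.7 − 91)/0.7 = 5.28571.
Sellers' marginal cost at Q' = 5.28571: 25.5 + 0.7·5.28571 = 29.2.
ΔQ = 49.42857 − 5.28571 = 44.14286; wedge = 91 − 29.2 = 61.8.
Welfare loss = ½ × 44.14286 × 61.8 = €1364.01 thousand.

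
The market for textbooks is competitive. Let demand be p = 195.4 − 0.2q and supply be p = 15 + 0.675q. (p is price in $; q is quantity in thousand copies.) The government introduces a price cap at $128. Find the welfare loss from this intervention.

$657.41 thousand

Competitive equilibrium: 195.4 − 0.2q = 15 + 0.675q → q* = 206.1714, p* = 154.1657.
At the ceiling p = 128, quantity supplied = (128 − 15)/0.675 = 167.4074.
Willingness to pay at q' = 167.4074: 195.4 − 0.2·167.4074 = 161.9185.
Δq = 206.1714 − 167.4074 = 38.764; wedge = 161.9185 − 128 = 33.9185.
The triangle = ½ × 38.764 × 33.9185 = $657.41 thousand.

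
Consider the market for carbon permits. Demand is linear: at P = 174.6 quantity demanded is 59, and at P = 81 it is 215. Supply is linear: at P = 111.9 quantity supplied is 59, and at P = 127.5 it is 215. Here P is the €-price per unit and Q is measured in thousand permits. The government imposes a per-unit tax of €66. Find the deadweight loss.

Demand slope = (81 − 174.6)/(215 − 59) = −0.6, so P = 210 − 0.6Q.
Supply slope = (127.5 − 111.9)/(215 − 59) = 0.1, so P = 106 + 0.1Q.
Competitive equilibrium: 210 − 0.6Q = 106 + 0.1Q → Q* = 148.5714, P* = 120.8571.
With the tax, the buyer price exceeds the seller price by 66: (210 − 0.6Q) − (106 + 0.1Q) = 66 → Q' = 54.2857.
ΔQ = 148.5714 − 54.2857 = 94.2857; the wedge equals the tax, 66.
DWL = ½ × 94.2857 × 66 = €3111.43 thousand.

€3111.43 thousand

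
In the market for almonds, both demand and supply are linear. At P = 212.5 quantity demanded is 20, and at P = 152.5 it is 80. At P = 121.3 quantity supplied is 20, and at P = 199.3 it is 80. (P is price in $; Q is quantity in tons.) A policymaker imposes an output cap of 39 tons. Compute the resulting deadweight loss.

Demand slope = (152.5 − 212.5)/(80 − 20) = −1, so P = 232.5 − Q.
Supply slope = (199.3 − 121.3)/(80 − 20) = 1.3, so P = 95.3 + 1.3Q.
Competitive equilibrium: 232.5 − Q = 95.3 + 1.3Q → Q* = 59.6522, P* = 172.8478.
At Q = 39: demand price = 232.5 − 1·39 = 193.5; supply price = 95.3 + 1.3·39 = 146.
ΔQ = 59.6522 − 39 = 20.6522; wedge = 193.5 − 146 = 47.5.
The triangle = ½ × 20.6522 × 47.5 = $490.49.

$490.49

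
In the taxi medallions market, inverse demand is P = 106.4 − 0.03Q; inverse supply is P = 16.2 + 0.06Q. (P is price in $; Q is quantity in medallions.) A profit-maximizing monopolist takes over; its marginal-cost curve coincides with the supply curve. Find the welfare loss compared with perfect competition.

Competitive equilibrium: 106.4 − 0.03Q = 16.2 + 0.06Q → Q* = 1002.2222, P* = 76.3333.
Marginal revenue: MR = 106.4 − 0.06Q. Set MR = MC: 106.4 − 0.06Q = 16.2 + 0.06Q → Q_m = 751.6667.
Price P_m = 106.4 − 0.03·751.6667 = 83.85; MC(Q_m) = 16.2 + 0.06·751.6667 = 61.3.
Competitive Q* = 1002.2222, so ΔQ = 250.5555; wedge = 83.85 − 61.3 = 22.55.
Welfare loss = ½ × 250.5555 × 22.55 = $2825.01.

$2825.01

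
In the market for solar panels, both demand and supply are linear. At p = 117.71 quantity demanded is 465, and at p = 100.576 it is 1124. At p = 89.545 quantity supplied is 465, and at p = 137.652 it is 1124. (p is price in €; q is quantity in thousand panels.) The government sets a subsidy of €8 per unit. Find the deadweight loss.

Demand slope = (100.576 − 117.71)/(1124 − 465) = −0.026, so p = 129.8 − 0.026q.
Supply slope = (137.652 − 89.545)/(1124 − 465) = 0.073, so p = 55.6 + 0.073q.
Competitive equilibrium: 129.8 − 0.026q = 55.6 + 0.073q → q* = 749.4949, p* = 110.3131.
The subsidy lowers effective supply by 8: p = 47.6 + 0.073q.
New quantity: 129.8 − 0.026q = 47.6 + 0.073q → q' = 830.303.
Overproduction Δq = 830.303 − 749.4949 = 80.8081; wedge = subsidy = 8.
Deadweight loss = ½ × 80.8081 × 8 = €323.23 thousand.

€323.23 thousand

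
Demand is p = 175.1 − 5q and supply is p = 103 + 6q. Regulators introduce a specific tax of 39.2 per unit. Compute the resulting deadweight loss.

Competitive equilibrium: 175.1 − 5q = 103 + 6q → q* = 6.5545, p* = 142.3273.
With the tax, the buyer price exceeds the seller price by 39.2: (175.1 − 5q) − (103 + 6q) = 39.2 → q' = 2.9909.
Δq = 6.5545 − 2.9909 = 3.5636; the wedge equals the tax, 39.2.
Welfare loss = ½ × 3.5636 × 39.2 = 69.85.

69.85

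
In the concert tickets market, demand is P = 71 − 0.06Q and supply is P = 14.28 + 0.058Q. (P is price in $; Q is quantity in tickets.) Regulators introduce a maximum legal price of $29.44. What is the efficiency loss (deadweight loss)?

$2837.42

Competitive equilibrium: 71 − 0.06Q = 14.28 + 0.058Q → Q* = 480.678, P* = 42.1593.
At the ceiling P = 29.44, quantity supplied = (29.44 − 14.28)/0.058 = 261.3793.
Willingness to pay at Q' = 261.3793: 71 − 0.06·261.3793 = 55.3172.
ΔQ = 480.678 − 261.3793 = 219.2987; wedge = 55.3172 − 29.44 = 25.8772.
Welfare loss = ½ × 219.2987 × 25.8772 = $2837.42.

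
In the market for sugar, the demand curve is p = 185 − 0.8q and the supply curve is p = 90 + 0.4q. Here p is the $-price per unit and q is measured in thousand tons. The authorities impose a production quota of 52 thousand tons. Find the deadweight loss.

Competitive equilibrium: 185 − 0.8q = 90 + 0.4q → q* = 79.1667, p* = 121.6667.
At q = 52: demand price = 185 − 0.8·52 = 143.4; supply price = 90 + 0.4·52 = 110.8.
Δq = 79.1667 − 52 = 27.1667; wedge = 143.4 − 110.8 = 32.6.
Deadweight loss = ½ × 27.1667 × 32.6 = $442.82 thousand.

$442.82 thousand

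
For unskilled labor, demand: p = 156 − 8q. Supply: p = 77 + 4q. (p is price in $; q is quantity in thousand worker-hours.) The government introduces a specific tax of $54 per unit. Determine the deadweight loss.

Competitive equilibrium: 156 − 8q = 77 + 4q → q* = 6.5833, p* = 103.3333.
With the tax, the buyer price exceeds the seller price by 54: (156 − 8q) − (77 + 4q) = 54 → q' = 2.0833.
Δq = 6.5833 − 2.0833 = 4.5; the wedge equals the tax, 54.
DWL = ½ × 4.5 × 54 = $121.50 thousand.

$121.50 thousand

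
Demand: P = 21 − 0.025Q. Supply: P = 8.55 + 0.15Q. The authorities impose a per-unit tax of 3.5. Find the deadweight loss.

35

Competitive equilibrium: 21 − 0.025Q = 8.55 + 0.15Q → Q* = 71.1429, P* = 19.2214.
With the tax, the buyer price exceeds the seller price by 3.5: (21 − 0.025Q) − (8.55 + 0.15Q) = 3.5 → Q' = 51.1429.
ΔQ = 71.1429 − 51.1429 = 20; the wedge equals the tax, 3.5.
Welfare loss = ½ × 20 × 3.5 = 35.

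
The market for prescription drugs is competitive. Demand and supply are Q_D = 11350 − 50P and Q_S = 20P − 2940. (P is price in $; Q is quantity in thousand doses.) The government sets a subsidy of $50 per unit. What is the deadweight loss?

$17857.14 thousand

In inverse form: demand P = 227 − 0.02Q, supply P = 147 + 0.05Q.
Competitive equilibrium: 227 − 0.02Q = 147 + 0.05Q → Q* = 1142.85714, P* = 204.14286.
The subsidy lowers effective supply by 50: P = 97 + 0.05Q.
New quantity: 227 − 0.02Q = 97 + 0.05Q → Q' = 1857.14286.
Overproduction ΔQ = 1857.14286 − 1142.85714 = 714.28572; wedge = subsidy = 50.
Deadweight loss = ½ × 714.28572 × 50 = $17857.14 thousand.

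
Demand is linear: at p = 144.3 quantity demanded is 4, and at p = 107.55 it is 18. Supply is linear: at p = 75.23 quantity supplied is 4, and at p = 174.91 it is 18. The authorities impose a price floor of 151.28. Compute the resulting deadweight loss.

462.89

Demand slope = (107.55 − 144.3)/(18 − 4) = −2.625, so p = 154.8 − 2.625q.
Supply slope = (174.91 − 75.23)/(18 − 4) = 7.12, so p = 46.75 + 7.12q.
Competitive equilibrium: 154.8 − 2.625q = 46.75 + 7.12q → q* = 11.08774, p* = 125.69469.
At the floor p = 151.28, quantity demanded = (154.8 − 151.28)/2.625 = 1.34095.
Sellers' marginal cost at q' = 1.34095: 46.75 + 7.12·1.34095 = 56.29756.
Δq = 11.08774 − 1.34095 = 9.74679; wedge = 151.28 − 56.29756 = 94.98244.
Deadweight loss = ½ × 9.74679 × 94.98244 = 462.89.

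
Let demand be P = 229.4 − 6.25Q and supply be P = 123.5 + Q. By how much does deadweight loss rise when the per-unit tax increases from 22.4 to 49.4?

133.70

Competitive equilibrium: 229.4 − 6.25Q = 123.5 + Q → Q* = 14.6069, P* = 138.1069.
For a per-unit tax t: ΔQ = t/7.25, so DWL = ½·t·(t/7.25) = t²/14.5.
At t = 22.4: DWL = 34.604. At t = 49.4: DWL = 168.301.
Increase = 168.301 − 34.604 = 133.70.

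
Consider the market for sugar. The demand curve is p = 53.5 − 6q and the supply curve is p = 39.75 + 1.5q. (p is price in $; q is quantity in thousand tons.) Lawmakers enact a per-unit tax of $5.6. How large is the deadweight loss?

Competitive equilibrium: 53.5 − 6q = 39.75 + 1.5q → q* = 1.8333, p* = 42.5.
With the tax, the buyer price exceeds the seller price by 5.6: (53.5 − 6q) − (39.75 + 1.5q) = 5.6 → q' = 1.0867.
Δq = 1.8333 − 1.0867 = 0.7466; the wedge equals the tax, 5.6.
Deadweight loss = ½ × 0.7466 × 5.6 = $2.09 thousand.

$2.09 thousand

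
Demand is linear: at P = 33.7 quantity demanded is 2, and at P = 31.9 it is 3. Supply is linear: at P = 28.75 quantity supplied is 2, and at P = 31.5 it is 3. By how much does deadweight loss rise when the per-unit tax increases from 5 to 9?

6.15

Demand slope = (31.9 − 33.7)/(3 − 2) = −1.8, so P = 37.3 − 1.8Q.
Supply slope = (31.5 − 28.75)/(3 − 2) = 2.75, so P = 23.25 + 2.75Q.
Competitive equilibrium: 37.3 − 1.8Q = 23.25 + 2.75Q → Q* = 3.0879, P* = 31.7418.
For a per-unit tax t: ΔQ = t/4.55, so DWL = ½·t·(t/4.55) = t²/9.1.
At t = 5: DWL = 2.747. At t = 9: DWL = 8.901.
Increase = 8.901 − 2.747 = 6.15.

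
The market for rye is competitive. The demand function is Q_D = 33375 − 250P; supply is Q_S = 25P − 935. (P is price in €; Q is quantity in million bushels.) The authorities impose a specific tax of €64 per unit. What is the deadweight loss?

In inverse form: demand P = 133.5 − 0.004Q, supply P = 37.4 + 0.04Q.
Competitive equilibrium: 133.5 − 0.004Q = 37.4 + 0.04Q → Q* = 2184.0909, P* = 124.7636.
With the tax, the buyer price exceeds the seller price by 64: (133.5 − 0.004Q) − (37.4 + 0.04Q) = 64 → Q' = 729.5455.
ΔQ = 2184.0909 − 729.5455 = 1454.5454; the wedge equals the tax, 64.
Deadweight loss = ½ × 1454.5454 × 64 = €46545.45 million.

€46545.45 million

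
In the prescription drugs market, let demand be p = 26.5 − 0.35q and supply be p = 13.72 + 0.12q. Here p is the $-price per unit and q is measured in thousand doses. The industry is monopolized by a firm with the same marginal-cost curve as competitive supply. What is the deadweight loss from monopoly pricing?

Competitive equilibrium: 26.5 − 0.35q = 13.72 + 0.12q → q* = 27.19149, p* = 16.98298.
Marginal revenue: MR = 26.5 − 0.7q. Set MR = MC: 26.5 − 0.7q = 13.72 + 0.12q → q_m = 15.58537.
Price p_m = 26.5 − 0.35·15.58537 = 21.04512; MC(q_m) = 13.72 + 0.12·15.58537 = 15.59024.
Competitive q* = 27.19149, so Δq = 11.60612; wedge = 21.04512 − 15.59024 = 5.45488.
Deadweight loss = ½ × 11.60612 × 5.45488 = $31.65 thousand.

$31.65 thousand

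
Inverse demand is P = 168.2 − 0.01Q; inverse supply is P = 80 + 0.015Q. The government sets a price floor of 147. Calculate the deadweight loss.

24780.80

Competitive equilibrium: 168.2 − 0.01Q = 80 + 0.015Q → Q* = 3528, P* = 132.92.
At the floor P = 147, quantity demanded = (168.2 − 147)/0.01 = 2120.
Sellers' marginal cost at Q' = 2120: 80 + 0.015·2120 = 111.8.
ΔQ = 3528 − 2120 = 1408; wedge = 147 − 111.8 = 35.2.
The triangle = ½ × 1408 × 35.2 = 24780.80.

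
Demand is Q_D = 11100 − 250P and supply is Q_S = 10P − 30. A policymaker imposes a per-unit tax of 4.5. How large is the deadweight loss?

In inverse form: demand P = 44.4 − 0.004Q, supply P = 3 + 0.1Q.
Competitive equilibrium: 44.4 − 0.004Q = 3 + 0.1Q → Q* = 398.0769, P* = 42.8077.
With the tax, the buyer price exceeds the seller price by 4.5: (44.4 − 0.004Q) − (3 + 0.1Q) = 4.5 → Q' = 354.8077.
ΔQ = 398.0769 − 354.8077 = 43.2692; the wedge equals the tax, 4.5.
Welfare loss = ½ × 43.2692 × 4.5 = 97.36.

97.36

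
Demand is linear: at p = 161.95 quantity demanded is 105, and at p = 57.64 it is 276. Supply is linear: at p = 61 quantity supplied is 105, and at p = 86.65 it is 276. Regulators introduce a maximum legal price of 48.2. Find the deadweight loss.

Demand slope = (57.64 − 161.95)/(276 − 105) = −0.61, so p = 226 − 0.61q.
Supply slope = (86.65 − 61)/(276 − 105) = 0.15, so p = 45.25 + 0.15q.
Competitive equilibrium: 226 − 0.61q = 45.25 + 0.15q → q* = 237.82895, p* = 80.92434.
At the ceiling p = 48.2, quantity supplied = (48.2 − 45.25)/0.15 = 19.66667.
Willingness to pay at q' = 19.66667: 226 − 0.61·19.66667 = 214.00333.
Δq = 237.82895 − 19.66667 = 218.16228; wedge = 214.00333 − 48.2 = 165.80333.
DWL = ½ × 218.16228 × 165.80333 = 18086.02.

18086.02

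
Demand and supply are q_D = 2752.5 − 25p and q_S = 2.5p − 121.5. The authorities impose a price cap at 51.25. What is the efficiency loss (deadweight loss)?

In inverse form: demand p = 110.1 − 0.04q, supply p = 48.6 + 0.4q.
Competitive equilibrium: 110.1 − 0.04q = 48.6 + 0.4q → q* = 139.7727, p* = 104.5091.
At the ceiling p = 51.25, quantity supplied = (51.25 − 48.6)/0.4 = 6.625.
Willingness to pay at q' = 6.625: 110.1 − 0.04·6.625 = 109.835.
Δq = 139.7727 − 6.625 = 133.1477; wedge = 109.835 − 51.25 = 58.585.
DWL = ½ × 133.1477 × 58.585 = 3900.23.

3900.23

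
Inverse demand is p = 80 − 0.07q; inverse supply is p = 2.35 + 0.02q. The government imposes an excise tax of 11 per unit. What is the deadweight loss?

672.22

Competitive equilibrium: 80 − 0.07q = 2.35 + 0.02q → q* = 862.7778, p* = 19.6056.
With the tax, the buyer price exceeds the seller price by 11: (80 − 0.07q) − (2.35 + 0.02q) = 11 → q' = 740.5556.
Δq = 862.7778 − 740.5556 = 122.2222; the wedge equals the tax, 11.
Deadweight loss = ½ × 122.2222 × 11 = 672.22.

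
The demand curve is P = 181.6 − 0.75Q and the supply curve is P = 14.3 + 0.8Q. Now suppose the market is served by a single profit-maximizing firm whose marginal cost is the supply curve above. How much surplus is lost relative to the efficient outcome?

960.06

Competitive equilibrium: 181.6 − 0.75Q = 14.3 + 0.8Q → Q* = 107.9355, P* = 100.6484.
Marginal revenue: MR = 181.6 − 1.5Q. Set MR = MC: 181.6 − 1.5Q = 14.3 + 0.8Q → Q_m = 72.7391.
Price P_m = 181.6 − 0.75·72.7391 = 127.0457; MC(Q_m) = 14.3 + 0.8·72.7391 = 72.4913.
Competitive Q* = 107.9355, so ΔQ = 35.1964; wedge = 127.0457 − 72.4913 = 54.5544.
The triangle = ½ × 35.1964 × 54.5544 = 960.06.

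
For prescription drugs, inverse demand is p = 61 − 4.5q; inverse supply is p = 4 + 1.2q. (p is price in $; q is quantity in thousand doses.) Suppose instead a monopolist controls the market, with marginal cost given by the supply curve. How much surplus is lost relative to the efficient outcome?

Competitive equilibrium: 61 − 4.5q = 4 + 1.2q → q* = 10, p* = 16.
Marginal revenue: MR = 61 − 9q. Set MR = MC: 61 − 9q = 4 + 1.2q → q_m = 5.5882.
Price p_m = 61 − 4.5·5.5882 = 35.8531; MC(q_m) = 4 + 1.2·5.5882 = 10.7058.
Competitive q* = 10, so Δq = 4.4118; wedge = 35.8531 − 10.7058 = 25.1473.
The triangle = ½ × 4.4118 × 25.1473 = $55.47 thousand.

$55.47 thousand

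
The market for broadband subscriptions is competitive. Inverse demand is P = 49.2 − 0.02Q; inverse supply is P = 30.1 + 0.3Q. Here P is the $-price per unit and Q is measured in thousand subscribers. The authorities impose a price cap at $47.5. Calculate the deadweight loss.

Competitive equilibrium: 49.2 − 0.02Q = 30.1 + 0.3Q → Q* = 59.6875, P* = 48.0063.
At the ceiling P = 47.5, quantity supplied = (47.5 − 30.1)/0.3 = 58.
Willingness to pay at Q' = 58: 49.2 − 0.02·58 = 48.04.
ΔQ = 59.6875 − 58 = 1.6875; wedge = 48.04 − 47.5 = 0.54.
DWL = ½ × 1.6875 × 0.54 = $0.46 thousand.

$0.46 thousand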